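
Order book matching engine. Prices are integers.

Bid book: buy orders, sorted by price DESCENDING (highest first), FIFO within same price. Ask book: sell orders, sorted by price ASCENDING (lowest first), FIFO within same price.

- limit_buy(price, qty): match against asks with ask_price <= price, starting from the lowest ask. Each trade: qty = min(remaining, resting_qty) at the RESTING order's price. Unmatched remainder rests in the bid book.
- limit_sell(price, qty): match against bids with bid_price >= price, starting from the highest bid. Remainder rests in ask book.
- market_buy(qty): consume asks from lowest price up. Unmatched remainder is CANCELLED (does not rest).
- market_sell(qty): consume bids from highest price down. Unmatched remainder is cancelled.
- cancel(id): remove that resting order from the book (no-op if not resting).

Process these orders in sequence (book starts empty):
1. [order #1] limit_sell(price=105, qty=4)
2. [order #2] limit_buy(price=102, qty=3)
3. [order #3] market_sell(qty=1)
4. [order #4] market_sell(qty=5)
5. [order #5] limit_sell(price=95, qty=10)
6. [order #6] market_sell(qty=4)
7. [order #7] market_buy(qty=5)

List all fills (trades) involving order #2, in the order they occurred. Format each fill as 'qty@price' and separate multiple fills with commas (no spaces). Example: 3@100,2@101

After op 1 [order #1] limit_sell(price=105, qty=4): fills=none; bids=[-] asks=[#1:4@105]
After op 2 [order #2] limit_buy(price=102, qty=3): fills=none; bids=[#2:3@102] asks=[#1:4@105]
After op 3 [order #3] market_sell(qty=1): fills=#2x#3:1@102; bids=[#2:2@102] asks=[#1:4@105]
After op 4 [order #4] market_sell(qty=5): fills=#2x#4:2@102; bids=[-] asks=[#1:4@105]
After op 5 [order #5] limit_sell(price=95, qty=10): fills=none; bids=[-] asks=[#5:10@95 #1:4@105]
After op 6 [order #6] market_sell(qty=4): fills=none; bids=[-] asks=[#5:10@95 #1:4@105]
After op 7 [order #7] market_buy(qty=5): fills=#7x#5:5@95; bids=[-] asks=[#5:5@95 #1:4@105]

Answer: 1@102,2@102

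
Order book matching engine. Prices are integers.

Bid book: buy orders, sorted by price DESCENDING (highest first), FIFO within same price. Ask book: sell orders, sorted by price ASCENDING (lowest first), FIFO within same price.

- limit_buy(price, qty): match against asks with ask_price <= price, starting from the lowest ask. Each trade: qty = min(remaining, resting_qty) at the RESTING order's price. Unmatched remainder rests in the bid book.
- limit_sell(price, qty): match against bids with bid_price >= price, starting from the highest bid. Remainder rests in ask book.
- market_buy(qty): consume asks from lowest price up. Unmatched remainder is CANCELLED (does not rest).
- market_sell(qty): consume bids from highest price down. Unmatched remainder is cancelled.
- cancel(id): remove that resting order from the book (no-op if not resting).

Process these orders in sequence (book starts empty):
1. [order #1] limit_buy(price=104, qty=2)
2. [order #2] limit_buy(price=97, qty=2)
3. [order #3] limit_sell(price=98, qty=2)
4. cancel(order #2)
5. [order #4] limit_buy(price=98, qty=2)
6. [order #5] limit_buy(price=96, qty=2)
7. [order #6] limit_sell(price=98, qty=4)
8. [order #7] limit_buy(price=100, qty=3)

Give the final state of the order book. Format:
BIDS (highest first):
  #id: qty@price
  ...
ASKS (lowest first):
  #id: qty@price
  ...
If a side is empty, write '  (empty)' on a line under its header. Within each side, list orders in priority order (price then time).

Answer: BIDS (highest first):
  #7: 1@100
  #5: 2@96
ASKS (lowest first):
  (empty)

Derivation:
After op 1 [order #1] limit_buy(price=104, qty=2): fills=none; bids=[#1:2@104] asks=[-]
After op 2 [order #2] limit_buy(price=97, qty=2): fills=none; bids=[#1:2@104 #2:2@97] asks=[-]
After op 3 [order #3] limit_sell(price=98, qty=2): fills=#1x#3:2@104; bids=[#2:2@97] asks=[-]
After op 4 cancel(order #2): fills=none; bids=[-] asks=[-]
After op 5 [order #4] limit_buy(price=98, qty=2): fills=none; bids=[#4:2@98] asks=[-]
After op 6 [order #5] limit_buy(price=96, qty=2): fills=none; bids=[#4:2@98 #5:2@96] asks=[-]
After op 7 [order #6] limit_sell(price=98, qty=4): fills=#4x#6:2@98; bids=[#5:2@96] asks=[#6:2@98]
After op 8 [order #7] limit_buy(price=100, qty=3): fills=#7x#6:2@98; bids=[#7:1@100 #5:2@96] asks=[-]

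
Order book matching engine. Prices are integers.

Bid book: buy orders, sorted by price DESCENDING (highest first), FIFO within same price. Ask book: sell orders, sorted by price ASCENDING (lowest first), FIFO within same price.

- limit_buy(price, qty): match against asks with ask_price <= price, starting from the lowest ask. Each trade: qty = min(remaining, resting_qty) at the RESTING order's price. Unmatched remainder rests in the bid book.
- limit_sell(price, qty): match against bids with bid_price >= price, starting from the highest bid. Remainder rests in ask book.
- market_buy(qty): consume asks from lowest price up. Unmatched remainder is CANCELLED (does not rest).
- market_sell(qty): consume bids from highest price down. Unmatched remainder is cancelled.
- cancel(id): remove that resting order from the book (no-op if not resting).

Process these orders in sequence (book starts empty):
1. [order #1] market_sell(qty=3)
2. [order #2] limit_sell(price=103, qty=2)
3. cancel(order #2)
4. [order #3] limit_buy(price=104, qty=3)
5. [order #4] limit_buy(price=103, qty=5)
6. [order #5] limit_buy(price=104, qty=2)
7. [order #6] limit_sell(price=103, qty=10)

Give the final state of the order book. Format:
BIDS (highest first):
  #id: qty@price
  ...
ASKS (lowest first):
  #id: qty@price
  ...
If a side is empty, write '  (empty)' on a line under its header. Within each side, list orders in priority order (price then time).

After op 1 [order #1] market_sell(qty=3): fills=none; bids=[-] asks=[-]
After op 2 [order #2] limit_sell(price=103, qty=2): fills=none; bids=[-] asks=[#2:2@103]
After op 3 cancel(order #2): fills=none; bids=[-] asks=[-]
After op 4 [order #3] limit_buy(price=104, qty=3): fills=none; bids=[#3:3@104] asks=[-]
After op 5 [order #4] limit_buy(price=103, qty=5): fills=none; bids=[#3:3@104 #4:5@103] asks=[-]
After op 6 [order #5] limit_buy(price=104, qty=2): fills=none; bids=[#3:3@104 #5:2@104 #4:5@103] asks=[-]
After op 7 [order #6] limit_sell(price=103, qty=10): fills=#3x#6:3@104 #5x#6:2@104 #4x#6:5@103; bids=[-] asks=[-]

Answer: BIDS (highest first):
  (empty)
ASKS (lowest first):
  (empty)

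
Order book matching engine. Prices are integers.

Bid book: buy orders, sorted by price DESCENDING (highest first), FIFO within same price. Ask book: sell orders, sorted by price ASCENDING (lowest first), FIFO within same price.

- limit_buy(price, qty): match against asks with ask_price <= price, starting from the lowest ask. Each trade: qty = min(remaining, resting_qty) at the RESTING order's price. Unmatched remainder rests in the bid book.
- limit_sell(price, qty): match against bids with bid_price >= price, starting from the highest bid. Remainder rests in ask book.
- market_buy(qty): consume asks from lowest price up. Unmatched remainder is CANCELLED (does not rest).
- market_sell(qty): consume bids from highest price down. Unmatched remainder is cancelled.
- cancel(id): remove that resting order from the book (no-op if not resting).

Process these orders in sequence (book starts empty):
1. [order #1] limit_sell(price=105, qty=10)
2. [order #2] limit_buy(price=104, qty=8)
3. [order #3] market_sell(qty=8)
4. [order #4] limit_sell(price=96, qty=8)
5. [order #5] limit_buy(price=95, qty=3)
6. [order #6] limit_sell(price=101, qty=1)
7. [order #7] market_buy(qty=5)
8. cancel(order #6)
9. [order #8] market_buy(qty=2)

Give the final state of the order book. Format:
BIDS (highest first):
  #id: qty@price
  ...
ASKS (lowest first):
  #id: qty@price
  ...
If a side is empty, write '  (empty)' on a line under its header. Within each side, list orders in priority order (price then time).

Answer: BIDS (highest first):
  #5: 3@95
ASKS (lowest first):
  #4: 1@96
  #1: 10@105

Derivation:
After op 1 [order #1] limit_sell(price=105, qty=10): fills=none; bids=[-] asks=[#1:10@105]
After op 2 [order #2] limit_buy(price=104, qty=8): fills=none; bids=[#2:8@104] asks=[#1:10@105]
After op 3 [order #3] market_sell(qty=8): fills=#2x#3:8@104; bids=[-] asks=[#1:10@105]
After op 4 [order #4] limit_sell(price=96, qty=8): fills=none; bids=[-] asks=[#4:8@96 #1:10@105]
After op 5 [order #5] limit_buy(price=95, qty=3): fills=none; bids=[#5:3@95] asks=[#4:8@96 #1:10@105]
After op 6 [order #6] limit_sell(price=101, qty=1): fills=none; bids=[#5:3@95] asks=[#4:8@96 #6:1@101 #1:10@105]
After op 7 [order #7] market_buy(qty=5): fills=#7x#4:5@96; bids=[#5:3@95] asks=[#4:3@96 #6:1@101 #1:10@105]
After op 8 cancel(order #6): fills=none; bids=[#5:3@95] asks=[#4:3@96 #1:10@105]
After op 9 [order #8] market_buy(qty=2): fills=#8x#4:2@96; bids=[#5:3@95] asks=[#4:1@96 #1:10@105]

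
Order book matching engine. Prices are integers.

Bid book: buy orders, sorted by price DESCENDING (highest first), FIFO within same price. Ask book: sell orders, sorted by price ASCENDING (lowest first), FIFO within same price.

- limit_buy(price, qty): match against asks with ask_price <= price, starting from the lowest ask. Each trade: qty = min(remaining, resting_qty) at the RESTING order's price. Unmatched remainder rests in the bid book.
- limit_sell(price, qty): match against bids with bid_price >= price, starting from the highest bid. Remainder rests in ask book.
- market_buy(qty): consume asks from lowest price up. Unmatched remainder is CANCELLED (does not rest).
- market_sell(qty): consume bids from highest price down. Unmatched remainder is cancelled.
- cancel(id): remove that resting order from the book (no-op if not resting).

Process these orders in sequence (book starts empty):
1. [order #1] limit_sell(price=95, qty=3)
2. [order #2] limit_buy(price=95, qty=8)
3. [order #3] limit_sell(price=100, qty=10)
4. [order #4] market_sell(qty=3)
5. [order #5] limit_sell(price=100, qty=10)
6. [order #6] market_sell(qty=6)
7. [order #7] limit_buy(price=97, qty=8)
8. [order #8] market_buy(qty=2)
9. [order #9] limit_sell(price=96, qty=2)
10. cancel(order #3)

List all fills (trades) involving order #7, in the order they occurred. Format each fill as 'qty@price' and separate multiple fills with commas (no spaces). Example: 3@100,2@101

After op 1 [order #1] limit_sell(price=95, qty=3): fills=none; bids=[-] asks=[#1:3@95]
After op 2 [order #2] limit_buy(price=95, qty=8): fills=#2x#1:3@95; bids=[#2:5@95] asks=[-]
After op 3 [order #3] limit_sell(price=100, qty=10): fills=none; bids=[#2:5@95] asks=[#3:10@100]
After op 4 [order #4] market_sell(qty=3): fills=#2x#4:3@95; bids=[#2:2@95] asks=[#3:10@100]
After op 5 [order #5] limit_sell(price=100, qty=10): fills=none; bids=[#2:2@95] asks=[#3:10@100 #5:10@100]
After op 6 [order #6] market_sell(qty=6): fills=#2x#6:2@95; bids=[-] asks=[#3:10@100 #5:10@100]
After op 7 [order #7] limit_buy(price=97, qty=8): fills=none; bids=[#7:8@97] asks=[#3:10@100 #5:10@100]
After op 8 [order #8] market_buy(qty=2): fills=#8x#3:2@100; bids=[#7:8@97] asks=[#3:8@100 #5:10@100]
After op 9 [order #9] limit_sell(price=96, qty=2): fills=#7x#9:2@97; bids=[#7:6@97] asks=[#3:8@100 #5:10@100]
After op 10 cancel(order #3): fills=none; bids=[#7:6@97] asks=[#5:10@100]

Answer: 2@97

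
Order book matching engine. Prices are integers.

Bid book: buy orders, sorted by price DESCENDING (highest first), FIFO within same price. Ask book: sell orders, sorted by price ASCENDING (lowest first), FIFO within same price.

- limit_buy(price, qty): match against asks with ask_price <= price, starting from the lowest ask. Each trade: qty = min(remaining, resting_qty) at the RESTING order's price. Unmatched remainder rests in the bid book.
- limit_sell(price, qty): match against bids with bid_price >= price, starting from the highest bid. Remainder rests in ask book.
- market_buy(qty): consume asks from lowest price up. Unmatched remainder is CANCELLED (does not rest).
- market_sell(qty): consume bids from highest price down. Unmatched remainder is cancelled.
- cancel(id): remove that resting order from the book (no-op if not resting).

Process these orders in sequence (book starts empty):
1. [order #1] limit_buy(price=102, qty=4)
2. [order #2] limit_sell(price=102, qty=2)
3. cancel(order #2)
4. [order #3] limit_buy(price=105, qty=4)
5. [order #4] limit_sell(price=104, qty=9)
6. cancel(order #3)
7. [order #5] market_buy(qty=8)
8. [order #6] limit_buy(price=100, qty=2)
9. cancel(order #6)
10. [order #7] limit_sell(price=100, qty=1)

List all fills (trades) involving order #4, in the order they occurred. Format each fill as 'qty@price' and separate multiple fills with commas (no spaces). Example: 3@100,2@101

After op 1 [order #1] limit_buy(price=102, qty=4): fills=none; bids=[#1:4@102] asks=[-]
After op 2 [order #2] limit_sell(price=102, qty=2): fills=#1x#2:2@102; bids=[#1:2@102] asks=[-]
After op 3 cancel(order #2): fills=none; bids=[#1:2@102] asks=[-]
After op 4 [order #3] limit_buy(price=105, qty=4): fills=none; bids=[#3:4@105 #1:2@102] asks=[-]
After op 5 [order #4] limit_sell(price=104, qty=9): fills=#3x#4:4@105; bids=[#1:2@102] asks=[#4:5@104]
After op 6 cancel(order #3): fills=none; bids=[#1:2@102] asks=[#4:5@104]
After op 7 [order #5] market_buy(qty=8): fills=#5x#4:5@104; bids=[#1:2@102] asks=[-]
After op 8 [order #6] limit_buy(price=100, qty=2): fills=none; bids=[#1:2@102 #6:2@100] asks=[-]
After op 9 cancel(order #6): fills=none; bids=[#1:2@102] asks=[-]
After op 10 [order #7] limit_sell(price=100, qty=1): fills=#1x#7:1@102; bids=[#1:1@102] asks=[-]

Answer: 4@105,5@104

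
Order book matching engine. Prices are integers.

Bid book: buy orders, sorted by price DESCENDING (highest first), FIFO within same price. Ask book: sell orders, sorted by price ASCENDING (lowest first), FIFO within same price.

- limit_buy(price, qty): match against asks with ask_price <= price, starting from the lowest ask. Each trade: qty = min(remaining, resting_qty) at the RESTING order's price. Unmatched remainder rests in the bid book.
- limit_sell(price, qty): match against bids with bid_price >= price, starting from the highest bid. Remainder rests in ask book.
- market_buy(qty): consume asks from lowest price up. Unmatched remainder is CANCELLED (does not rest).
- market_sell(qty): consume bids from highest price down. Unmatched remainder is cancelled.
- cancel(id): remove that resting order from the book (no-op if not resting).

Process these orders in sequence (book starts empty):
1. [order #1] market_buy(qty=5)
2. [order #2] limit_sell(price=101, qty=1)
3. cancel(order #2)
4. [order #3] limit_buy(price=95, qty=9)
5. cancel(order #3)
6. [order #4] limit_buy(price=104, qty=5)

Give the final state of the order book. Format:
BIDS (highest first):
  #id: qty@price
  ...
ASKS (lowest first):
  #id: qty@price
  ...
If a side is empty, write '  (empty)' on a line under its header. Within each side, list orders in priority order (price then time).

After op 1 [order #1] market_buy(qty=5): fills=none; bids=[-] asks=[-]
After op 2 [order #2] limit_sell(price=101, qty=1): fills=none; bids=[-] asks=[#2:1@101]
After op 3 cancel(order #2): fills=none; bids=[-] asks=[-]
After op 4 [order #3] limit_buy(price=95, qty=9): fills=none; bids=[#3:9@95] asks=[-]
After op 5 cancel(order #3): fills=none; bids=[-] asks=[-]
After op 6 [order #4] limit_buy(price=104, qty=5): fills=none; bids=[#4:5@104] asks=[-]

Answer: BIDS (highest first):
  #4: 5@104
ASKS (lowest first):
  (empty)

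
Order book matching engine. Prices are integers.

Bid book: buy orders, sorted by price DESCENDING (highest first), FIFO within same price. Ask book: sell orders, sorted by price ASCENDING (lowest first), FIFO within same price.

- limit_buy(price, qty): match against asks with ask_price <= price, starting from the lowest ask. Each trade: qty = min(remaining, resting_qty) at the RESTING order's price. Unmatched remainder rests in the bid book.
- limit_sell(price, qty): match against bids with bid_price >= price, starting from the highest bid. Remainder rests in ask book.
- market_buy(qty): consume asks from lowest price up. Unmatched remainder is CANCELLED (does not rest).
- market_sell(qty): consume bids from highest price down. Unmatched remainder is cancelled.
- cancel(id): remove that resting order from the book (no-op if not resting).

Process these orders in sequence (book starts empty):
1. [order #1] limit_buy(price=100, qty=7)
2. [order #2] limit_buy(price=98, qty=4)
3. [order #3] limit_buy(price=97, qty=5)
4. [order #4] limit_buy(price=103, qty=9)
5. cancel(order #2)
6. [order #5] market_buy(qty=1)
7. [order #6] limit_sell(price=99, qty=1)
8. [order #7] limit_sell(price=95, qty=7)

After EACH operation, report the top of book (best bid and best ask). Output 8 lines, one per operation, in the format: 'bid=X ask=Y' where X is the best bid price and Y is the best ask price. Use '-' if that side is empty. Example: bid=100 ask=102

Answer: bid=100 ask=-
bid=100 ask=-
bid=100 ask=-
bid=103 ask=-
bid=103 ask=-
bid=103 ask=-
bid=103 ask=-
bid=103 ask=-

Derivation:
After op 1 [order #1] limit_buy(price=100, qty=7): fills=none; bids=[#1:7@100] asks=[-]
After op 2 [order #2] limit_buy(price=98, qty=4): fills=none; bids=[#1:7@100 #2:4@98] asks=[-]
After op 3 [order #3] limit_buy(price=97, qty=5): fills=none; bids=[#1:7@100 #2:4@98 #3:5@97] asks=[-]
After op 4 [order #4] limit_buy(price=103, qty=9): fills=none; bids=[#4:9@103 #1:7@100 #2:4@98 #3:5@97] asks=[-]
After op 5 cancel(order #2): fills=none; bids=[#4:9@103 #1:7@100 #3:5@97] asks=[-]
After op 6 [order #5] market_buy(qty=1): fills=none; bids=[#4:9@103 #1:7@100 #3:5@97] asks=[-]
After op 7 [order #6] limit_sell(price=99, qty=1): fills=#4x#6:1@103; bids=[#4:8@103 #1:7@100 #3:5@97] asks=[-]
After op 8 [order #7] limit_sell(price=95, qty=7): fills=#4x#7:7@103; bids=[#4:1@103 #1:7@100 #3:5@97] asks=[-]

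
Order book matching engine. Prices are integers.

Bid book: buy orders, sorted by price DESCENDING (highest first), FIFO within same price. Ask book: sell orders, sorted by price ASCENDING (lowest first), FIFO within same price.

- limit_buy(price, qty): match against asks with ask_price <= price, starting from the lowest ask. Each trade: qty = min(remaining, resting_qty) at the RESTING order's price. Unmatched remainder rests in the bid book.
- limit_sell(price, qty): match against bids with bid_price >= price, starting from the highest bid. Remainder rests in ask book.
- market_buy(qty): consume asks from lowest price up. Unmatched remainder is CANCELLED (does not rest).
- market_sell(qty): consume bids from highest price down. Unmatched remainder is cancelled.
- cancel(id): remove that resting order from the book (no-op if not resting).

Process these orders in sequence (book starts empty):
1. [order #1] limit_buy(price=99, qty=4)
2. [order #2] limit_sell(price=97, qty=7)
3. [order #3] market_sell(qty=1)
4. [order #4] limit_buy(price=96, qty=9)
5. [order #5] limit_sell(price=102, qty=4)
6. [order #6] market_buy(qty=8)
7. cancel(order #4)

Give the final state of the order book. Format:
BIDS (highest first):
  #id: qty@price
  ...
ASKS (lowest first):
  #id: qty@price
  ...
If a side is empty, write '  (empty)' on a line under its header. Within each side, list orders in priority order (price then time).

Answer: BIDS (highest first):
  (empty)
ASKS (lowest first):
  (empty)

Derivation:
After op 1 [order #1] limit_buy(price=99, qty=4): fills=none; bids=[#1:4@99] asks=[-]
After op 2 [order #2] limit_sell(price=97, qty=7): fills=#1x#2:4@99; bids=[-] asks=[#2:3@97]
After op 3 [order #3] market_sell(qty=1): fills=none; bids=[-] asks=[#2:3@97]
After op 4 [order #4] limit_buy(price=96, qty=9): fills=none; bids=[#4:9@96] asks=[#2:3@97]
After op 5 [order #5] limit_sell(price=102, qty=4): fills=none; bids=[#4:9@96] asks=[#2:3@97 #5:4@102]
After op 6 [order #6] market_buy(qty=8): fills=#6x#2:3@97 #6x#5:4@102; bids=[#4:9@96] asks=[-]
After op 7 cancel(order #4): fills=none; bids=[-] asks=[-]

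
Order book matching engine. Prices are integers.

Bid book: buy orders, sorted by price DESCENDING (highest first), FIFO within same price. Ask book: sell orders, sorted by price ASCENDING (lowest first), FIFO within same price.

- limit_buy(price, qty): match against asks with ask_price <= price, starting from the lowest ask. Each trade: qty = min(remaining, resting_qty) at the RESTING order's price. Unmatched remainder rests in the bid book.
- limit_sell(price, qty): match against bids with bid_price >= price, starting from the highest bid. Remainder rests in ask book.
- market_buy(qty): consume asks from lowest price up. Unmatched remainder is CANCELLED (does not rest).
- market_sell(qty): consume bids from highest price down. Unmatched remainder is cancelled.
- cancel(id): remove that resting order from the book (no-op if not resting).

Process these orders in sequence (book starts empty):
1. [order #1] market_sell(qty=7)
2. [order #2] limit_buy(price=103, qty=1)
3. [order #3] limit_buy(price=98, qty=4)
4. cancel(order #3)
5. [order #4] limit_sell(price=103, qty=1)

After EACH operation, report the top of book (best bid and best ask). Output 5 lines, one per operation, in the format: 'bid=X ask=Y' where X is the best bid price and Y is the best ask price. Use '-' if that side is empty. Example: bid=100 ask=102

Answer: bid=- ask=-
bid=103 ask=-
bid=103 ask=-
bid=103 ask=-
bid=- ask=-

Derivation:
After op 1 [order #1] market_sell(qty=7): fills=none; bids=[-] asks=[-]
After op 2 [order #2] limit_buy(price=103, qty=1): fills=none; bids=[#2:1@103] asks=[-]
After op 3 [order #3] limit_buy(price=98, qty=4): fills=none; bids=[#2:1@103 #3:4@98] asks=[-]
After op 4 cancel(order #3): fills=none; bids=[#2:1@103] asks=[-]
After op 5 [order #4] limit_sell(price=103, qty=1): fills=#2x#4:1@103; bids=[-] asks=[-]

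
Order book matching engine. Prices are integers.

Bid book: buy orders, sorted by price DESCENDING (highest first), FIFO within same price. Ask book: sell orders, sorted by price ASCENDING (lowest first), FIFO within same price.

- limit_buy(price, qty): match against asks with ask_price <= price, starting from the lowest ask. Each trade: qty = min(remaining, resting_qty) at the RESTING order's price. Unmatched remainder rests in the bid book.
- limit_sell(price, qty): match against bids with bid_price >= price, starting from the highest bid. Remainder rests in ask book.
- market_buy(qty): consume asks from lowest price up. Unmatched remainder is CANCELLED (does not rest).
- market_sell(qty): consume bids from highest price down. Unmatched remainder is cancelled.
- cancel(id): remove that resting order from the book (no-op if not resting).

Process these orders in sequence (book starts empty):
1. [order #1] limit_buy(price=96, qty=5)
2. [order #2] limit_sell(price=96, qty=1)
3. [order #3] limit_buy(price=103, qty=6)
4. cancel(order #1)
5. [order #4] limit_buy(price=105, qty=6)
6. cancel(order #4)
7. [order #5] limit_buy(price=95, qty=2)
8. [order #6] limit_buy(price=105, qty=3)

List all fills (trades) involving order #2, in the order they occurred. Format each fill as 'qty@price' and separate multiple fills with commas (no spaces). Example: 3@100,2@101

After op 1 [order #1] limit_buy(price=96, qty=5): fills=none; bids=[#1:5@96] asks=[-]
After op 2 [order #2] limit_sell(price=96, qty=1): fills=#1x#2:1@96; bids=[#1:4@96] asks=[-]
After op 3 [order #3] limit_buy(price=103, qty=6): fills=none; bids=[#3:6@103 #1:4@96] asks=[-]
After op 4 cancel(order #1): fills=none; bids=[#3:6@103] asks=[-]
After op 5 [order #4] limit_buy(price=105, qty=6): fills=none; bids=[#4:6@105 #3:6@103] asks=[-]
After op 6 cancel(order #4): fills=none; bids=[#3:6@103] asks=[-]
After op 7 [order #5] limit_buy(price=95, qty=2): fills=none; bids=[#3:6@103 #5:2@95] asks=[-]
After op 8 [order #6] limit_buy(price=105, qty=3): fills=none; bids=[#6:3@105 #3:6@103 #5:2@95] asks=[-]

Answer: 1@96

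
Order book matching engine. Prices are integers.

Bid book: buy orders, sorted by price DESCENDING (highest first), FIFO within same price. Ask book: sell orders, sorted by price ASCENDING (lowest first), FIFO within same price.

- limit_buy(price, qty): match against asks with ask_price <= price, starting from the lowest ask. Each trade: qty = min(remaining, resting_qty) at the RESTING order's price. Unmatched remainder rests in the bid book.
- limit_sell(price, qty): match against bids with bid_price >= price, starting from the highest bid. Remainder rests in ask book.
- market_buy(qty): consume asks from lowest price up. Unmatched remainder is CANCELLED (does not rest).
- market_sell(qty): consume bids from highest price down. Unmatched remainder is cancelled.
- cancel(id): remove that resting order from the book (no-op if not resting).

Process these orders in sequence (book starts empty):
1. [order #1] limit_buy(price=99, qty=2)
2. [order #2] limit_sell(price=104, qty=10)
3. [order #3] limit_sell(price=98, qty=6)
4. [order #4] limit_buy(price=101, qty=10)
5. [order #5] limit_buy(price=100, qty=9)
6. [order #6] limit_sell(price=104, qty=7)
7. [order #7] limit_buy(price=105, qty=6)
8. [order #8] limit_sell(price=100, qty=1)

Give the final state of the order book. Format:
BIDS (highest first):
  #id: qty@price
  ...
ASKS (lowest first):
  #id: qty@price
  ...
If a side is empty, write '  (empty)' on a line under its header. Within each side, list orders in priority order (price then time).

Answer: BIDS (highest first):
  #4: 5@101
  #5: 9@100
ASKS (lowest first):
  #2: 4@104
  #6: 7@104

Derivation:
After op 1 [order #1] limit_buy(price=99, qty=2): fills=none; bids=[#1:2@99] asks=[-]
After op 2 [order #2] limit_sell(price=104, qty=10): fills=none; bids=[#1:2@99] asks=[#2:10@104]
After op 3 [order #3] limit_sell(price=98, qty=6): fills=#1x#3:2@99; bids=[-] asks=[#3:4@98 #2:10@104]
After op 4 [order #4] limit_buy(price=101, qty=10): fills=#4x#3:4@98; bids=[#4:6@101] asks=[#2:10@104]
After op 5 [order #5] limit_buy(price=100, qty=9): fills=none; bids=[#4:6@101 #5:9@100] asks=[#2:10@104]
After op 6 [order #6] limit_sell(price=104, qty=7): fills=none; bids=[#4:6@101 #5:9@100] asks=[#2:10@104 #6:7@104]
After op 7 [order #7] limit_buy(price=105, qty=6): fills=#7x#2:6@104; bids=[#4:6@101 #5:9@100] asks=[#2:4@104 #6:7@104]
After op 8 [order #8] limit_sell(price=100, qty=1): fills=#4x#8:1@101; bids=[#4:5@101 #5:9@100] asks=[#2:4@104 #6:7@104]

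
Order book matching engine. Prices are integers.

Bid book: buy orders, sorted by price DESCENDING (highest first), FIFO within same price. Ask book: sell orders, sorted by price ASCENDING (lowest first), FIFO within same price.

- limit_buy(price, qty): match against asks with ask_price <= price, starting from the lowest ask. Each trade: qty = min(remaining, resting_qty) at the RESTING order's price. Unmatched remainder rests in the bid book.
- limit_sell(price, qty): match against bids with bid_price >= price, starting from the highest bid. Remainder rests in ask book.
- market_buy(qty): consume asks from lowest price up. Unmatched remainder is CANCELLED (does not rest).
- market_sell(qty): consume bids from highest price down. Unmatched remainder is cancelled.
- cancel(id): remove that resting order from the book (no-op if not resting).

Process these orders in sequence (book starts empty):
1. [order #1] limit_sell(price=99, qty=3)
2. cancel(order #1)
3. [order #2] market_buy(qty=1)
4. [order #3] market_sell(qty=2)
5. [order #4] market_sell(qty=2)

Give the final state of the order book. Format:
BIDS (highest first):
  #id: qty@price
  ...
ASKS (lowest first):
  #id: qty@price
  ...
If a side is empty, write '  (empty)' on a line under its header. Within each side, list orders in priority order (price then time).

Answer: BIDS (highest first):
  (empty)
ASKS (lowest first):
  (empty)

Derivation:
After op 1 [order #1] limit_sell(price=99, qty=3): fills=none; bids=[-] asks=[#1:3@99]
After op 2 cancel(order #1): fills=none; bids=[-] asks=[-]
After op 3 [order #2] market_buy(qty=1): fills=none; bids=[-] asks=[-]
After op 4 [order #3] market_sell(qty=2): fills=none; bids=[-] asks=[-]
After op 5 [order #4] market_sell(qty=2): fills=none; bids=[-] asks=[-]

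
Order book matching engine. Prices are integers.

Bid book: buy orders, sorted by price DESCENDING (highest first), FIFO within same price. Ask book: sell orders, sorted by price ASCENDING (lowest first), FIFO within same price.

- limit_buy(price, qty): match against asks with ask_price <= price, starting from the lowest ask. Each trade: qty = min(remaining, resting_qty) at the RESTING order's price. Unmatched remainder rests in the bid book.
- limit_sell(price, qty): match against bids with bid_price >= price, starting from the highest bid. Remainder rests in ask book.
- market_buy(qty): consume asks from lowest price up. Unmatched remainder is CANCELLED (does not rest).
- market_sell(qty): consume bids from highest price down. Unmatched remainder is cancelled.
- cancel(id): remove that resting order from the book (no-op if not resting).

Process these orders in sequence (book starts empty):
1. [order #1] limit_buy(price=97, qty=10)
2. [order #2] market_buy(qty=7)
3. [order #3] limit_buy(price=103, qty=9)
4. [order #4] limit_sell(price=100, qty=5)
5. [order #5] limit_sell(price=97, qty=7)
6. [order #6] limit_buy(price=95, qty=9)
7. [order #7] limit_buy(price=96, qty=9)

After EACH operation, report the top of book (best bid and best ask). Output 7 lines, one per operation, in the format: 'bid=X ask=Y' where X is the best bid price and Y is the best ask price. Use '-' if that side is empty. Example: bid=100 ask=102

Answer: bid=97 ask=-
bid=97 ask=-
bid=103 ask=-
bid=103 ask=-
bid=97 ask=-
bid=97 ask=-
bid=97 ask=-

Derivation:
After op 1 [order #1] limit_buy(price=97, qty=10): fills=none; bids=[#1:10@97] asks=[-]
After op 2 [order #2] market_buy(qty=7): fills=none; bids=[#1:10@97] asks=[-]
After op 3 [order #3] limit_buy(price=103, qty=9): fills=none; bids=[#3:9@103 #1:10@97] asks=[-]
After op 4 [order #4] limit_sell(price=100, qty=5): fills=#3x#4:5@103; bids=[#3:4@103 #1:10@97] asks=[-]
After op 5 [order #5] limit_sell(price=97, qty=7): fills=#3x#5:4@103 #1x#5:3@97; bids=[#1:7@97] asks=[-]
After op 6 [order #6] limit_buy(price=95, qty=9): fills=none; bids=[#1:7@97 #6:9@95] asks=[-]
After op 7 [order #7] limit_buy(price=96, qty=9): fills=none; bids=[#1:7@97 #7:9@96 #6:9@95] asks=[-]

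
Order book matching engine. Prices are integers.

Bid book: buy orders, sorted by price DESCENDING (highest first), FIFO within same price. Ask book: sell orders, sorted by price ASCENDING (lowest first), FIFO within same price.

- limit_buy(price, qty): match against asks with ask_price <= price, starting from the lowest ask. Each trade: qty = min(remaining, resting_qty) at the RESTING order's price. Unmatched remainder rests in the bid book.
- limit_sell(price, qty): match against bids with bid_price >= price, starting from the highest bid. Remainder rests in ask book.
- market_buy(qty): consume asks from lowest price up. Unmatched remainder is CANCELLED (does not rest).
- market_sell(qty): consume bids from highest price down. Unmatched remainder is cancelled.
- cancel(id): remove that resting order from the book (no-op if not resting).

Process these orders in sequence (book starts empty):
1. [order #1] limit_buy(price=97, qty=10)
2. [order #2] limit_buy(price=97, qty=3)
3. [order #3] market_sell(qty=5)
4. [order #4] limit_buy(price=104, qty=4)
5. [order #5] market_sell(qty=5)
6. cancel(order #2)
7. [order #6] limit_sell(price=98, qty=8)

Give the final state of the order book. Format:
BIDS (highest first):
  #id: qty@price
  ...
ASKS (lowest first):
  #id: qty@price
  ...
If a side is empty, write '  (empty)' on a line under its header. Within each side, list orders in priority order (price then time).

Answer: BIDS (highest first):
  #1: 4@97
ASKS (lowest first):
  #6: 8@98

Derivation:
After op 1 [order #1] limit_buy(price=97, qty=10): fills=none; bids=[#1:10@97] asks=[-]
After op 2 [order #2] limit_buy(price=97, qty=3): fills=none; bids=[#1:10@97 #2:3@97] asks=[-]
After op 3 [order #3] market_sell(qty=5): fills=#1x#3:5@97; bids=[#1:5@97 #2:3@97] asks=[-]
After op 4 [order #4] limit_buy(price=104, qty=4): fills=none; bids=[#4:4@104 #1:5@97 #2:3@97] asks=[-]
After op 5 [order #5] market_sell(qty=5): fills=#4x#5:4@104 #1x#5:1@97; bids=[#1:4@97 #2:3@97] asks=[-]
After op 6 cancel(order #2): fills=none; bids=[#1:4@97] asks=[-]
After op 7 [order #6] limit_sell(price=98, qty=8): fills=none; bids=[#1:4@97] asks=[#6:8@98]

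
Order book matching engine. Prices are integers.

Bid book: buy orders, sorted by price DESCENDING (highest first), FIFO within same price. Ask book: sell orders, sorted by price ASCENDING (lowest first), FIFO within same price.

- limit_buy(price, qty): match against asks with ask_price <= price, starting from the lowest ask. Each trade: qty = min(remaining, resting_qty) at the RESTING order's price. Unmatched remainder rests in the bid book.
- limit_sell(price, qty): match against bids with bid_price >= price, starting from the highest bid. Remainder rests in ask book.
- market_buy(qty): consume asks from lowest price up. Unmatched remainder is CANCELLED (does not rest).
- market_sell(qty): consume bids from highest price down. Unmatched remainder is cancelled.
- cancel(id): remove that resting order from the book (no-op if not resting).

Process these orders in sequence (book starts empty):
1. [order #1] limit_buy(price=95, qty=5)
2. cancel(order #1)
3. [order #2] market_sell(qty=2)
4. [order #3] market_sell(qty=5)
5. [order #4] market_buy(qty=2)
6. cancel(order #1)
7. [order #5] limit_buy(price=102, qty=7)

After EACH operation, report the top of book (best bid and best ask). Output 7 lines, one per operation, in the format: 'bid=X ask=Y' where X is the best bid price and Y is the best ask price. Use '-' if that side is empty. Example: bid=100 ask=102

Answer: bid=95 ask=-
bid=- ask=-
bid=- ask=-
bid=- ask=-
bid=- ask=-
bid=- ask=-
bid=102 ask=-

Derivation:
After op 1 [order #1] limit_buy(price=95, qty=5): fills=none; bids=[#1:5@95] asks=[-]
After op 2 cancel(order #1): fills=none; bids=[-] asks=[-]
After op 3 [order #2] market_sell(qty=2): fills=none; bids=[-] asks=[-]
After op 4 [order #3] market_sell(qty=5): fills=none; bids=[-] asks=[-]
After op 5 [order #4] market_buy(qty=2): fills=none; bids=[-] asks=[-]
After op 6 cancel(order #1): fills=none; bids=[-] asks=[-]
After op 7 [order #5] limit_buy(price=102, qty=7): fills=none; bids=[#5:7@102] asks=[-]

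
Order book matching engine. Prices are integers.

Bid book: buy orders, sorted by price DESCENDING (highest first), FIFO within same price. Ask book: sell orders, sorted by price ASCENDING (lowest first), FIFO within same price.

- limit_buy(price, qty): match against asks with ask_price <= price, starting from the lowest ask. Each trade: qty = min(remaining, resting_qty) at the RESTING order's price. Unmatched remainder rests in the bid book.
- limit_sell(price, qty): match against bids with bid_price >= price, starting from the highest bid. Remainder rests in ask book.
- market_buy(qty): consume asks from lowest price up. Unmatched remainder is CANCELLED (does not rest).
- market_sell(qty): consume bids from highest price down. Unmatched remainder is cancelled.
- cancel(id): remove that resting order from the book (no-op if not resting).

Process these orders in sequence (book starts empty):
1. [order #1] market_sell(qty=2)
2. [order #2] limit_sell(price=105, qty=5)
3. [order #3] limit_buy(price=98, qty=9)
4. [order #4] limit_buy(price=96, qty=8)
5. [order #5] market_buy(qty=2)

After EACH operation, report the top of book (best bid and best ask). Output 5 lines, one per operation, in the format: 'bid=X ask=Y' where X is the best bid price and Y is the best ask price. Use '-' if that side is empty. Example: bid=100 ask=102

Answer: bid=- ask=-
bid=- ask=105
bid=98 ask=105
bid=98 ask=105
bid=98 ask=105

Derivation:
After op 1 [order #1] market_sell(qty=2): fills=none; bids=[-] asks=[-]
After op 2 [order #2] limit_sell(price=105, qty=5): fills=none; bids=[-] asks=[#2:5@105]
After op 3 [order #3] limit_buy(price=98, qty=9): fills=none; bids=[#3:9@98] asks=[#2:5@105]
After op 4 [order #4] limit_buy(price=96, qty=8): fills=none; bids=[#3:9@98 #4:8@96] asks=[#2:5@105]
After op 5 [order #5] market_buy(qty=2): fills=#5x#2:2@105; bids=[#3:9@98 #4:8@96] asks=[#2:3@105]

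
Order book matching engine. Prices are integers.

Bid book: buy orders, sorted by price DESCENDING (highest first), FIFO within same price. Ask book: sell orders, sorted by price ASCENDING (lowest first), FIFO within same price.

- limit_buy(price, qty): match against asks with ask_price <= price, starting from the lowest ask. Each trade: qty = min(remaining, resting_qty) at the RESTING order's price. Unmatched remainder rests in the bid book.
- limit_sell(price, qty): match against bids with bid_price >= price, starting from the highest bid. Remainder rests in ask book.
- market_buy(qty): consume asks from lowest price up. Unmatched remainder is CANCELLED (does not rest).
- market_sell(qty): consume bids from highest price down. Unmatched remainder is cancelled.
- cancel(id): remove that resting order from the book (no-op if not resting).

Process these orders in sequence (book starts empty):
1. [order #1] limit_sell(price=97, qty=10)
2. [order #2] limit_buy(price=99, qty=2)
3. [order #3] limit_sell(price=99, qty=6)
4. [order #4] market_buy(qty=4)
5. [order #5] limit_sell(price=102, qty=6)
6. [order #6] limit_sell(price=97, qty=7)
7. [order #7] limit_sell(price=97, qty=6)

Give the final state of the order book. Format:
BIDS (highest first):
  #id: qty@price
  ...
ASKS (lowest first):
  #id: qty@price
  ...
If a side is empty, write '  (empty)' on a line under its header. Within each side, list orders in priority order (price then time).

After op 1 [order #1] limit_sell(price=97, qty=10): fills=none; bids=[-] asks=[#1:10@97]
After op 2 [order #2] limit_buy(price=99, qty=2): fills=#2x#1:2@97; bids=[-] asks=[#1:8@97]
After op 3 [order #3] limit_sell(price=99, qty=6): fills=none; bids=[-] asks=[#1:8@97 #3:6@99]
After op 4 [order #4] market_buy(qty=4): fills=#4x#1:4@97; bids=[-] asks=[#1:4@97 #3:6@99]
After op 5 [order #5] limit_sell(price=102, qty=6): fills=none; bids=[-] asks=[#1:4@97 #3:6@99 #5:6@102]
After op 6 [order #6] limit_sell(price=97, qty=7): fills=none; bids=[-] asks=[#1:4@97 #6:7@97 #3:6@99 #5:6@102]
After op 7 [order #7] limit_sell(price=97, qty=6): fills=none; bids=[-] asks=[#1:4@97 #6:7@97 #7:6@97 #3:6@99 #5:6@102]

Answer: BIDS (highest first):
  (empty)
ASKS (lowest first):
  #1: 4@97
  #6: 7@97
  #7: 6@97
  #3: 6@99
  #5: 6@102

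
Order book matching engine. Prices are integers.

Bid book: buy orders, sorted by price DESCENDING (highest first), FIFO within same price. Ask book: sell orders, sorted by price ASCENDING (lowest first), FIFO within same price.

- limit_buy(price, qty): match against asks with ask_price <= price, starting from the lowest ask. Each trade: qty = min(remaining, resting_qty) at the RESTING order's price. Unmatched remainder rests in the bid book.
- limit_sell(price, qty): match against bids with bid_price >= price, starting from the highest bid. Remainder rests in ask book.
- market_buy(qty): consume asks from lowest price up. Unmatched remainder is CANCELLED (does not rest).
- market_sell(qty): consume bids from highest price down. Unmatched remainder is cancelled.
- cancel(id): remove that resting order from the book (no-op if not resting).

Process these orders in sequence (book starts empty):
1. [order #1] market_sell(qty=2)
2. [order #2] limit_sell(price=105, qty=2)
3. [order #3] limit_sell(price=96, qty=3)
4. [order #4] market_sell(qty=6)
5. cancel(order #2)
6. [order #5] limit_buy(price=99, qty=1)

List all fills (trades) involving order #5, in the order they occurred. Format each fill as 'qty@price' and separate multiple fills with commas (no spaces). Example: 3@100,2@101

Answer: 1@96

Derivation:
After op 1 [order #1] market_sell(qty=2): fills=none; bids=[-] asks=[-]
After op 2 [order #2] limit_sell(price=105, qty=2): fills=none; bids=[-] asks=[#2:2@105]
After op 3 [order #3] limit_sell(price=96, qty=3): fills=none; bids=[-] asks=[#3:3@96 #2:2@105]
After op 4 [order #4] market_sell(qty=6): fills=none; bids=[-] asks=[#3:3@96 #2:2@105]
After op 5 cancel(order #2): fills=none; bids=[-] asks=[#3:3@96]
After op 6 [order #5] limit_buy(price=99, qty=1): fills=#5x#3:1@96; bids=[-] asks=[#3:2@96]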